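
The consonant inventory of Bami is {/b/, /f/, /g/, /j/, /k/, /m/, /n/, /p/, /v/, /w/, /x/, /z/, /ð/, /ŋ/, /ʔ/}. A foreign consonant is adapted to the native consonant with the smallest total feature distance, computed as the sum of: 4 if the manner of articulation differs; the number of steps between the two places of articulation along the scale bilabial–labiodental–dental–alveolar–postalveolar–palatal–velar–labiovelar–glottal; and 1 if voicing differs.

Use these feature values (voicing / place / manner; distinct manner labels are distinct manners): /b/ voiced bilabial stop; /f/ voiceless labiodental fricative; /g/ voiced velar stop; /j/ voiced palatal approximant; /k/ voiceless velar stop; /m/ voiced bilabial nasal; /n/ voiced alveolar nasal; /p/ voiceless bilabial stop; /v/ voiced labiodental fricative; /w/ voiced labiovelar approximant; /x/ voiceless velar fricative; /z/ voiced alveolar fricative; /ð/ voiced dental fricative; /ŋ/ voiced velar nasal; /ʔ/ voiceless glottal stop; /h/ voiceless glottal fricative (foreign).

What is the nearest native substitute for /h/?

x

/x/ is closest: same manner (fricative), place distance 2 (glottal→velar), same voicing; total 2. Next closest is /ʔ/ at distance 4.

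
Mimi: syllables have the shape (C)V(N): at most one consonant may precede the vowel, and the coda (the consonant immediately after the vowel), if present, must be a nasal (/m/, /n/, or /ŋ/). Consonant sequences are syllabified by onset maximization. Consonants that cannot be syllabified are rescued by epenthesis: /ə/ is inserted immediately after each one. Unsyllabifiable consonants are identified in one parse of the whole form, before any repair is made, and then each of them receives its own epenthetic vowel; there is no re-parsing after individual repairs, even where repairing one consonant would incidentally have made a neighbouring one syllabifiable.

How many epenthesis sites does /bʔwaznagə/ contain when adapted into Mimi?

The unsyllabifiable consonants are /b/, /ʔ/, /z/; each receives one epenthetic vowel.

3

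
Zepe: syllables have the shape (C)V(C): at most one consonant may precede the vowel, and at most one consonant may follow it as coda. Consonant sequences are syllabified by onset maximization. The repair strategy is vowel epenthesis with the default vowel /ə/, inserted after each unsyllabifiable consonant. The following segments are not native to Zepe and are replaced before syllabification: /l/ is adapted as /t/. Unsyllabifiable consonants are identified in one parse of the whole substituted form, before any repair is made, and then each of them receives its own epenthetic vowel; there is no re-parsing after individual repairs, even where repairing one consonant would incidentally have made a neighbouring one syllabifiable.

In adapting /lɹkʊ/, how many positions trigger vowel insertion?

After substitution the input is /tɹkʊ/.
The unsyllabifiable consonants are /t/, /ɹ/; each receives one epenthetic vowel.

2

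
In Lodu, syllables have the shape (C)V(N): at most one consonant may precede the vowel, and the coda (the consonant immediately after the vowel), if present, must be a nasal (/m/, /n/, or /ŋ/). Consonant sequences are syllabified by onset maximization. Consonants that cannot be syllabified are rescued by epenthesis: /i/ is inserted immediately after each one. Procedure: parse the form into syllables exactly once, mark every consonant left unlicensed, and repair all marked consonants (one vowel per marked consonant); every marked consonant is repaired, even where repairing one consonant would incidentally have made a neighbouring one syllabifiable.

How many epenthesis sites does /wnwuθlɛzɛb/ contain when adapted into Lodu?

The unsyllabifiable consonants are /w/, /n/, /θ/, /b/; each receives one epenthetic vowel.

4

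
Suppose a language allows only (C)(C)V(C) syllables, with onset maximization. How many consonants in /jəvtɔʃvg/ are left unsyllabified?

2

Under (C)(C)V(C), the unsyllabifiable consonants are /v/, /g/ (at most one coda consonant is licensed; onsets may contain at most 2 consonants).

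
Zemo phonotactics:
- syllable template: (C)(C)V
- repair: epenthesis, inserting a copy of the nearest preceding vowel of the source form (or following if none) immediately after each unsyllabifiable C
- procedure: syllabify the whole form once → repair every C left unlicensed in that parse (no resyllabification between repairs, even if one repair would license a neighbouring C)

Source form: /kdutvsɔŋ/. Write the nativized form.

kdutuvsɔŋɔ

Under (C)(C)V, the unsyllabifiable consonants are /t/, /ŋ/ (no codas are permitted; onsets may contain at most 2 consonants).
Epenthesis after each stranded consonant: /t/ → /tu/, /ŋ/ → /ŋɔ/.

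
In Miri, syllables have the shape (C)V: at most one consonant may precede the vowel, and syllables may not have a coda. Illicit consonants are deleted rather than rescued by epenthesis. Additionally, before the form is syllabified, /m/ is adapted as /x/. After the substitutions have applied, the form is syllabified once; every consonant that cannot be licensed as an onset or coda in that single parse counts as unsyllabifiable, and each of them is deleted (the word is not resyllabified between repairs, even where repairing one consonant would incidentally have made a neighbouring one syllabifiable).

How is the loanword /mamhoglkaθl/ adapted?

Substitution: /m/ → /x/, giving /xaxhoglkaθl/.
Under (C)V, the unsyllabifiable consonants are /x/, /g/, /l/, /θ/, /l/ (no codas are permitted; onsets are limited to one consonant).
Each unlicensed consonant is deleted: /x/, /g/, /l/, /θ/, /l/.

xahoka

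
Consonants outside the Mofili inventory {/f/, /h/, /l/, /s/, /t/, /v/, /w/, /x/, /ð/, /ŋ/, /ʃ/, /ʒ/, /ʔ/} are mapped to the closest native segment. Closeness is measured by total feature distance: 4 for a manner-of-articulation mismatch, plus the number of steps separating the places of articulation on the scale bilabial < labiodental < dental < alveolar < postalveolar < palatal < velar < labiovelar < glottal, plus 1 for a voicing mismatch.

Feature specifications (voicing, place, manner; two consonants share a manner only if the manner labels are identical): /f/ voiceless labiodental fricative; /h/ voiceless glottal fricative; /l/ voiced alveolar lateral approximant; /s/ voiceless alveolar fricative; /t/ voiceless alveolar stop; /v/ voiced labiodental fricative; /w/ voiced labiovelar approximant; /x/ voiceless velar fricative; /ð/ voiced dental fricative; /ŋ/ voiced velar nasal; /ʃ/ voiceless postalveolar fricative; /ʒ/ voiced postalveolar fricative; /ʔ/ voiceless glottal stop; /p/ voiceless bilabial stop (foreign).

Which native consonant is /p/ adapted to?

/t/ is closest: same manner (stop), place distance 3 (bilabial→alveolar), same voicing; total 3. Next closest is /f/ at distance 5.

t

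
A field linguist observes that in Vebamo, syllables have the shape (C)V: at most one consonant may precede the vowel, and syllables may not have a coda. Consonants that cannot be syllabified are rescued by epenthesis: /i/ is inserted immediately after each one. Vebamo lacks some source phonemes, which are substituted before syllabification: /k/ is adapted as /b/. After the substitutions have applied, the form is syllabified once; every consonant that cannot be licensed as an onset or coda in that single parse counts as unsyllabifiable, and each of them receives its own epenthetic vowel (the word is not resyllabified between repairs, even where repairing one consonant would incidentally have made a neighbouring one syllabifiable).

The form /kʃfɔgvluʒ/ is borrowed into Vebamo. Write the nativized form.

Substitution: /k/ → /b/, giving /bʃfɔgvluʒ/.
Syllabifying with onset maximization leaves /b/, /ʃ/, /g/, /v/, /ʒ/ stranded (no codas are permitted; onsets are limited to one consonant).
Each unlicensed consonant becomes the onset of a new syllable: /b/ → /bi/, /ʃ/ → /ʃi/, /g/ → /gi/, /v/ → /vi/, /ʒ/ → /ʒi/.

biʃifɔgiviluʒi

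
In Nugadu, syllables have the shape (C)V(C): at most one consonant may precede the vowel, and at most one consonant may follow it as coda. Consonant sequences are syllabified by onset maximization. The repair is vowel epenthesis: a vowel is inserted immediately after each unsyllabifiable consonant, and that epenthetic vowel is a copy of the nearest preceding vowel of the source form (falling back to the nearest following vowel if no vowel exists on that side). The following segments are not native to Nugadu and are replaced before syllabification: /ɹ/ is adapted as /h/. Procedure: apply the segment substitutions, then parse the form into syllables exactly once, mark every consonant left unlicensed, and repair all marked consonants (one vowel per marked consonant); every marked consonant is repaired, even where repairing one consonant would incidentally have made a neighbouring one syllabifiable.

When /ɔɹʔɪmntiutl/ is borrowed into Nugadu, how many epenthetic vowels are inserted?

After substitution the input is /ɔhʔɪmntiutl/.
The unsyllabifiable consonants are /n/, /l/; each receives one epenthetic vowel.

2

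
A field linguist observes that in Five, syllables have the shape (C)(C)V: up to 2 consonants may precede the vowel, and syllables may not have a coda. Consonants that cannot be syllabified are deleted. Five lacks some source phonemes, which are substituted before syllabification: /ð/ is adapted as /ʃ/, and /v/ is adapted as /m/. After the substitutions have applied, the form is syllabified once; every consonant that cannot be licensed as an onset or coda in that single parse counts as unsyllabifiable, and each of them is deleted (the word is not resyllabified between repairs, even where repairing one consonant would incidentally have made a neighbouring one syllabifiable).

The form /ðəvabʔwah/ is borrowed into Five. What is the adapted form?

Substitution: /ð/ → /ʃ/, /v/ → /m/, giving /ʃəmabʔwah/.
Syllabifying with onset maximization leaves /b/, /h/ stranded (no codas are permitted; onsets may contain at most 2 consonants).
Each unlicensed consonant is deleted: /b/, /h/.

ʃəmaʔwa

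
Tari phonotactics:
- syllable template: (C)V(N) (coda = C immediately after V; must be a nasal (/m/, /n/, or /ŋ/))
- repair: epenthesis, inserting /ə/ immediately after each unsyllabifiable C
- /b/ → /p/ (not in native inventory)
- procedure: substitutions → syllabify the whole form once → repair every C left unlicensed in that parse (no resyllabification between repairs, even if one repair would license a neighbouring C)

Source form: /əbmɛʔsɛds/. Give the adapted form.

əpəmɛʔəsɛdəsə

Substitution: /b/ → /p/, giving /əpmɛʔsɛds/.
The consonants /p/, /ʔ/, /d/, /s/ cannot be parsed into a legal (C)V(N) syllable (only a nasal (/m/, /n/, or /ŋ/) is licensed in coda position; onsets are limited to one consonant).
Epenthesis after each stranded consonant: /p/ → /pə/, /ʔ/ → /ʔə/, /d/ → /də/, /s/ → /sə/.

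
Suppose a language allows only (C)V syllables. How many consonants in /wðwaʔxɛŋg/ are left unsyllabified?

5

Under (C)V, the unsyllabifiable consonants are /w/, /ð/, /ʔ/, /ŋ/, /g/ (no codas are permitted; onsets are limited to one consonant).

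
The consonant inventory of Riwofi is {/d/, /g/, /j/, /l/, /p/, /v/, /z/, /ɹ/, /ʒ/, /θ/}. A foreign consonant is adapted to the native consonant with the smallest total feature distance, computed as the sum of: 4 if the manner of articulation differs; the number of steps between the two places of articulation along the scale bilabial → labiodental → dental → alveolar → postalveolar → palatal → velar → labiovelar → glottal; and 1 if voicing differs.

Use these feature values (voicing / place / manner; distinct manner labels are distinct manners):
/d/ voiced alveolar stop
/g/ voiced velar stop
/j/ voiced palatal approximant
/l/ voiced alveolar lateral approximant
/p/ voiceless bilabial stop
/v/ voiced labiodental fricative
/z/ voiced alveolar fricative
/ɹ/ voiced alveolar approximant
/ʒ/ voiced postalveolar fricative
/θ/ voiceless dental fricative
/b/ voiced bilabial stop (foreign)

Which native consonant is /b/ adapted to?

p

/p/ is closest: same manner (stop), place distance 0 (bilabial→bilabial), voicing differs (+1); total 1. Next closest is /d/ at distance 3.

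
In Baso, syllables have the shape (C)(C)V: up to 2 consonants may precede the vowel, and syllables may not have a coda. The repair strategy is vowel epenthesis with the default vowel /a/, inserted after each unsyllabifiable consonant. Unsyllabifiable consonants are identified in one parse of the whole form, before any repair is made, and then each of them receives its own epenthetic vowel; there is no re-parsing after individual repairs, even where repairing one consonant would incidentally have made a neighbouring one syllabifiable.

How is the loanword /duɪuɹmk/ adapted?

duɪuɹamaka

The consonants /ɹ/, /m/, /k/ cannot be parsed into a legal (C)(C)V syllable (no codas are permitted; onsets may contain at most 2 consonants).
Each unlicensed consonant becomes the onset of a new syllable: /ɹ/ → /ɹa/, /m/ → /ma/, /k/ → /ka/.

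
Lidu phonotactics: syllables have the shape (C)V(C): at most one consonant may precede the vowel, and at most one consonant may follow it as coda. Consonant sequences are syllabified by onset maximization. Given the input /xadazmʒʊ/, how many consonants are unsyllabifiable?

1

The consonants /m/ cannot be parsed into a legal (C)V(C) syllable (at most one coda consonant is licensed; onsets are limited to one consonant).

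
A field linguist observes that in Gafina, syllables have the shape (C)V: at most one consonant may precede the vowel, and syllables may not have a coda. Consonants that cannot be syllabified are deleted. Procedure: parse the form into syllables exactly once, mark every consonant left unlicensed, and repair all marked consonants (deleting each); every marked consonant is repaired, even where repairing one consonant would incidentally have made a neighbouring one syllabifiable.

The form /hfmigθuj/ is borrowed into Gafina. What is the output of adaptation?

Under (C)V, the unsyllabifiable consonants are /h/, /f/, /g/, /j/ (no codas are permitted; onsets are limited to one consonant).
Deleting the stranded consonants removes /h/, /f/, /g/, /j/.

miθu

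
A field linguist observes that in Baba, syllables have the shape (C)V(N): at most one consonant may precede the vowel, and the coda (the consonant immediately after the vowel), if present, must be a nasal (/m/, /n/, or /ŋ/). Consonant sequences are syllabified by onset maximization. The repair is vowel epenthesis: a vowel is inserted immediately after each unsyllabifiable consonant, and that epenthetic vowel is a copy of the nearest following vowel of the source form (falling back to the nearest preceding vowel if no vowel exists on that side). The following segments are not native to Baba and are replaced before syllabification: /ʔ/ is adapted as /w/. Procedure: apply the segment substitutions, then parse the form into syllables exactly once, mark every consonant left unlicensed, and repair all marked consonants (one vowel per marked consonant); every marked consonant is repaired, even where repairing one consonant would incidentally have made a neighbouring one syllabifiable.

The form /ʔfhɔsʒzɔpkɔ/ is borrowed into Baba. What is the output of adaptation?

Substitution: /ʔ/ → /w/, giving /wfhɔsʒzɔpkɔ/.
Under (C)V(N), the unsyllabifiable consonants are /w/, /f/, /s/, /ʒ/, /p/ (only a nasal (/m/, /n/, or /ŋ/) is licensed in coda position; onsets are limited to one consonant).
Inserting the epenthetic vowel yields /w/ → /wɔ/, /f/ → /fɔ/, /s/ → /sɔ/, /ʒ/ → /ʒɔ/, /p/ → /pɔ/.

wɔfɔhɔsɔʒɔzɔpɔkɔ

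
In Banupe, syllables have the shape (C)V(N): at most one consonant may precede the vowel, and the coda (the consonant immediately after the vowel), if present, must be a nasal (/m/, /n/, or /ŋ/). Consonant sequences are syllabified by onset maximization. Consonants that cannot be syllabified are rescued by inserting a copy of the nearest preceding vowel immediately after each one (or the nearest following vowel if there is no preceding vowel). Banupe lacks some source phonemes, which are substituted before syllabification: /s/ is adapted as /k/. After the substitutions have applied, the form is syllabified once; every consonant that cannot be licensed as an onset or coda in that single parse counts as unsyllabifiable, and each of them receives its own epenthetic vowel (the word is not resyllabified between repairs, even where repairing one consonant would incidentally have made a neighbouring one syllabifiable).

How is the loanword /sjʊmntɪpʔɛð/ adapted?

kʊjʊmnʊtɪpɪʔɛðɛ

Substitution: /s/ → /k/, giving /kjʊmntɪpʔɛð/.
Under (C)V(N), the unsyllabifiable consonants are /k/, /n/, /p/, /ð/ (only a nasal (/m/, /n/, or /ŋ/) is licensed in coda position; onsets are limited to one consonant).
Epenthesis after each stranded consonant: /k/ → /kʊ/, /n/ → /nʊ/, /p/ → /pɪ/, /ð/ → /ðɛ/.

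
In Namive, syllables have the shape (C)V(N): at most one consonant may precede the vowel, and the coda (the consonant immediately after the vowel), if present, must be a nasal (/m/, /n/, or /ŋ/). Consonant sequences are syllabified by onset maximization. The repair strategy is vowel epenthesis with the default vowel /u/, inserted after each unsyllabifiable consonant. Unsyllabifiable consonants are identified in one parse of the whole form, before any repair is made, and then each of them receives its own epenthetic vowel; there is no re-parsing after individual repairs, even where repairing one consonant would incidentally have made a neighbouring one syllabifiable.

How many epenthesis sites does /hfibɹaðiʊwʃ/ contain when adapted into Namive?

The unsyllabifiable consonants are /h/, /b/, /w/, /ʃ/; each receives one epenthetic vowel.

4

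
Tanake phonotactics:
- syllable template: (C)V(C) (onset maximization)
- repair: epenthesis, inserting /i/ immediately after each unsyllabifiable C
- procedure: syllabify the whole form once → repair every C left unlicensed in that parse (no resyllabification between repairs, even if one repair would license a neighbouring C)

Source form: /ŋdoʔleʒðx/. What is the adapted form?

ŋidoʔleʒðixi

Syllabifying with onset maximization leaves /ŋ/, /ð/, /x/ stranded (at most one coda consonant is licensed; onsets are limited to one consonant).
Epenthesis after each stranded consonant: /ŋ/ → /ŋi/, /ð/ → /ði/, /x/ → /xi/.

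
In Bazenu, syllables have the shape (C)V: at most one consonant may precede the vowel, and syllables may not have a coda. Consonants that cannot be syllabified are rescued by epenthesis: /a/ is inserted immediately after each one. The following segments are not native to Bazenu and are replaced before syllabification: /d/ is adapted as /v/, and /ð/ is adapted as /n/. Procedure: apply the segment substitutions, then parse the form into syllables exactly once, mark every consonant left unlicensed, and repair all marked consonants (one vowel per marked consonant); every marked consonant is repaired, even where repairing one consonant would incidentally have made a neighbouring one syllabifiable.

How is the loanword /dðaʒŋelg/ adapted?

vanaʒaŋelaga

Substitution: /d/ → /v/, /ð/ → /n/, giving /vnaʒŋelg/.
Under (C)V, the unsyllabifiable consonants are /v/, /ʒ/, /l/, /g/ (no codas are permitted; onsets are limited to one consonant).
Inserting the epenthetic vowel yields /v/ → /va/, /ʒ/ → /ʒa/, /l/ → /la/, /g/ → /ga/.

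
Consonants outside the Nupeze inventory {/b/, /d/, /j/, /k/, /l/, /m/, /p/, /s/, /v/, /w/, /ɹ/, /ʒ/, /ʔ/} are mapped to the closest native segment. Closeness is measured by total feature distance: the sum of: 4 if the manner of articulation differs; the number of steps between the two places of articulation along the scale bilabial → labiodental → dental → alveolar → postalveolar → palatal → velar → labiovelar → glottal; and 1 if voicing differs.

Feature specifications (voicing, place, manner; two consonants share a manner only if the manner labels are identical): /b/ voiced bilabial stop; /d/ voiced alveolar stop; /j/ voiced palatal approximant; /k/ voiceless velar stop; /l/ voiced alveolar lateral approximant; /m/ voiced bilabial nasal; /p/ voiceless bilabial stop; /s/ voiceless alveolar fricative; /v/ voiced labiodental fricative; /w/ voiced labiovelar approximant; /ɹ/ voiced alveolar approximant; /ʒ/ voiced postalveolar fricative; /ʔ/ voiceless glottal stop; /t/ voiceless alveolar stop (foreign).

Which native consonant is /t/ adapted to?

/d/ is closest: same manner (stop), place distance 0 (alveolar→alveolar), voicing differs (+1); total 1. Next closest is /k/ at distance 3.

d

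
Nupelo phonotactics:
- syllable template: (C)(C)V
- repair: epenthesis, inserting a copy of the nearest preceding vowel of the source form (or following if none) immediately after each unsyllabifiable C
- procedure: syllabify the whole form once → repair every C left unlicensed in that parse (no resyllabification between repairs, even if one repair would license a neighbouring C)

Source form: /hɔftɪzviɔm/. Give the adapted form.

Syllabifying with onset maximization leaves /m/ stranded (no codas are permitted; onsets may contain at most 2 consonants).
Each unlicensed consonant becomes the onset of a new syllable: /m/ → /mɔ/.

hɔftɪzviɔmɔ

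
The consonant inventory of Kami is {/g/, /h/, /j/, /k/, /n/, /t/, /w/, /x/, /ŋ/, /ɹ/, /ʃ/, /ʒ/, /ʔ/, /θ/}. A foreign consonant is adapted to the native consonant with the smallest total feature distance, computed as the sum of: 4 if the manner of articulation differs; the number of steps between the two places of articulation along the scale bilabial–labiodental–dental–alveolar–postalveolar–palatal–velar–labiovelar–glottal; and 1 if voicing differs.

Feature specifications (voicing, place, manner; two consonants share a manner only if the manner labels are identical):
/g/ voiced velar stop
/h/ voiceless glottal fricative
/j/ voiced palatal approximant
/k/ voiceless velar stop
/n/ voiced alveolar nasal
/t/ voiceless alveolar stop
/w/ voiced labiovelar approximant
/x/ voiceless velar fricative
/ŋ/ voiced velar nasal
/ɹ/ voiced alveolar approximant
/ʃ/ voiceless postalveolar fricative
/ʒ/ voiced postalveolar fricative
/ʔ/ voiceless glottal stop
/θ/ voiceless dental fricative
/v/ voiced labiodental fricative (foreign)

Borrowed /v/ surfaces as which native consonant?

/θ/ is closest: same manner (fricative), place distance 1 (labiodental→dental), voicing differs (+1); total 2. Next closest is /ʒ/ at distance 3.

θ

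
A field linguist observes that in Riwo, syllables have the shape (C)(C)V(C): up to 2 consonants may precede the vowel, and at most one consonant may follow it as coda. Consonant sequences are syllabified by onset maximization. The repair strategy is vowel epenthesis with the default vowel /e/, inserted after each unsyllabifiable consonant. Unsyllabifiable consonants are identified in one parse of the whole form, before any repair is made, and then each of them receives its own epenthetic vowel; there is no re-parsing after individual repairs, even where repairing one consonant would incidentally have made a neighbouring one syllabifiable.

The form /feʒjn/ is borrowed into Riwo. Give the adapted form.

Syllabifying with onset maximization leaves /j/, /n/ stranded (at most one coda consonant is licensed; onsets may contain at most 2 consonants).
Inserting the epenthetic vowel yields /j/ → /je/, /n/ → /ne/.

feʒjene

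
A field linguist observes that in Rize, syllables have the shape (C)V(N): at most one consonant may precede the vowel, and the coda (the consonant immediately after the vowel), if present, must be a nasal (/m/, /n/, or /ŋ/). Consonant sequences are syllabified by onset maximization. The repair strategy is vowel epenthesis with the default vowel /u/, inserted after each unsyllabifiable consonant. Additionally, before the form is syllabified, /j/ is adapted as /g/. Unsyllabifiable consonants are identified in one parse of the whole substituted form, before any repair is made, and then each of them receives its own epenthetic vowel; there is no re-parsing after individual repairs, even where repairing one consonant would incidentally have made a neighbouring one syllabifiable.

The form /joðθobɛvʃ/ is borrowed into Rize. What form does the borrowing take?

Substitution: /j/ → /g/, giving /goðθobɛvʃ/.
Syllabifying with onset maximization leaves /ð/, /v/, /ʃ/ stranded (only a nasal (/m/, /n/, or /ŋ/) is licensed in coda position; onsets are limited to one consonant).
Epenthesis after each stranded consonant: /ð/ → /ðu/, /v/ → /vu/, /ʃ/ → /ʃu/.

goðuθobɛvuʃu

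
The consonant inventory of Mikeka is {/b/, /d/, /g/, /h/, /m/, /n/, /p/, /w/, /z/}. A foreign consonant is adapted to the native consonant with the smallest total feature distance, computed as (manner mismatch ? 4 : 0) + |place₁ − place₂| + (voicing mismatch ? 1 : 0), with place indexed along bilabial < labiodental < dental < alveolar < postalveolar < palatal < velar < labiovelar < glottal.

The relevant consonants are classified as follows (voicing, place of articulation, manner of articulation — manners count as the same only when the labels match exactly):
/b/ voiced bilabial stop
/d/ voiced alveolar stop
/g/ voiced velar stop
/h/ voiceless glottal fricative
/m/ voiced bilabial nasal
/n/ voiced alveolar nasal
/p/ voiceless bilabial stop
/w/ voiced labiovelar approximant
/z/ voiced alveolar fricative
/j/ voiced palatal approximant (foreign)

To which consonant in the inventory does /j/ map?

w

/w/ is closest: same manner (approximant), place distance 2 (palatal→labiovelar), same voicing; total 2. Next closest is /g/ at distance 5.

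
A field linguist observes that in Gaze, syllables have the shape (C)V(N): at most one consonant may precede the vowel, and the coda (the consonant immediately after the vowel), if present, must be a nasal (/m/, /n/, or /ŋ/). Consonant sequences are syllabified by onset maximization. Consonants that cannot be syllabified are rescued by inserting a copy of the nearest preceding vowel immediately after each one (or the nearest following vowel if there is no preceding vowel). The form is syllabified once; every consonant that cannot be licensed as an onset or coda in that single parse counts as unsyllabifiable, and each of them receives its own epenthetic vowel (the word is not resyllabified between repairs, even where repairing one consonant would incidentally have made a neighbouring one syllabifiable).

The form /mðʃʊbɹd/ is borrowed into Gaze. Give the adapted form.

The consonants /m/, /ð/, /b/, /ɹ/, /d/ cannot be parsed into a legal (C)V(N) syllable (only a nasal (/m/, /n/, or /ŋ/) is licensed in coda position; onsets are limited to one consonant).
Each unlicensed consonant becomes the onset of a new syllable: /m/ → /mʊ/, /ð/ → /ðʊ/, /b/ → /bʊ/, /ɹ/ → /ɹʊ/, /d/ → /dʊ/.

mʊðʊʃʊbʊɹʊdʊ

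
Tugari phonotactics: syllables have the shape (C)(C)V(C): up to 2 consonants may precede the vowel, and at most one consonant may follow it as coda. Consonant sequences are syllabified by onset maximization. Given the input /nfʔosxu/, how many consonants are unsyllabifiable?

1

The consonants /n/ cannot be parsed into a legal (C)(C)V(C) syllable (at most one coda consonant is licensed; onsets may contain at most 2 consonants).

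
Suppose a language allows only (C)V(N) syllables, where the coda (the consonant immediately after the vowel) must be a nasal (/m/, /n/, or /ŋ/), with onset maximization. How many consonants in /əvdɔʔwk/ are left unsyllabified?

Under (C)V(N), the unsyllabifiable consonants are /v/, /ʔ/, /w/, /k/ (only a nasal (/m/, /n/, or /ŋ/) is licensed in coda position; onsets are limited to one consonant).

4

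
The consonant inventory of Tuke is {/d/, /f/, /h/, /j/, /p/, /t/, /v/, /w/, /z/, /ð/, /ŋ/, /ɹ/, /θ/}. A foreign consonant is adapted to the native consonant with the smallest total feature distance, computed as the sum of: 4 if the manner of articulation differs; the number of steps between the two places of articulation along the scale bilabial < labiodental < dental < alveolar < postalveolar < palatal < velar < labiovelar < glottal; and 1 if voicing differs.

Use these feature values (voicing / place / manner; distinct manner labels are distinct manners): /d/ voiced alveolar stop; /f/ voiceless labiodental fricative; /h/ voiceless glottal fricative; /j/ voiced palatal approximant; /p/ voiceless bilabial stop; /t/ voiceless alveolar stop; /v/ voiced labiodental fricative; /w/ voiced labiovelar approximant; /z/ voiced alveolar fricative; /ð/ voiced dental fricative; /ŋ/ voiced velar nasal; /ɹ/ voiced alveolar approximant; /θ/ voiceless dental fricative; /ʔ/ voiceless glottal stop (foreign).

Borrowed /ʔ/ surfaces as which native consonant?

h

/h/ is closest: manner differs (stop→fricative, +4), place distance 0 (glottal→glottal), same voicing; total 4. Next closest is /t/ at distance 5.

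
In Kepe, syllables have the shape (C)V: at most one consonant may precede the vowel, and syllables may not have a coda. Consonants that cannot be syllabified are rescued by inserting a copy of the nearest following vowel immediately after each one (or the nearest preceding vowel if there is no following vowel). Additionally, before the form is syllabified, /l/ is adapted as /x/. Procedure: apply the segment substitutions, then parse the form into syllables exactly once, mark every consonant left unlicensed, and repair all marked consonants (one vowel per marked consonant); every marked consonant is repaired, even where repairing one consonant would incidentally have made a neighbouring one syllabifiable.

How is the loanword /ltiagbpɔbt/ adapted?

xitiagɔbɔpɔbɔtɔ

Substitution: /l/ → /x/, giving /xtiagbpɔbt/.
The consonants /x/, /g/, /b/, /b/, /t/ cannot be parsed into a legal (C)V syllable (no codas are permitted; onsets are limited to one consonant).
Each unlicensed consonant becomes the onset of a new syllable: /x/ → /xi/, /g/ → /gɔ/, /b/ → /bɔ/, /b/ → /bɔ/, /t/ → /tɔ/.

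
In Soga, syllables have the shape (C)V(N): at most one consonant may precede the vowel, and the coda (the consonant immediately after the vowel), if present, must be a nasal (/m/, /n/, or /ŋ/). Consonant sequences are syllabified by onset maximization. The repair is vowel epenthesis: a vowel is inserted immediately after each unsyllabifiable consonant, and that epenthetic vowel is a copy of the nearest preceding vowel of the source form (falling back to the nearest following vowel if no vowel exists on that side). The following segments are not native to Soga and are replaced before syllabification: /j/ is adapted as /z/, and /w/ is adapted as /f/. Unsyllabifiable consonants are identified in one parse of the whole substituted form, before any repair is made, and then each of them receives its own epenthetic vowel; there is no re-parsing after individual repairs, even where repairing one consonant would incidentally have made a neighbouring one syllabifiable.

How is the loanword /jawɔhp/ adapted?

Substitution: /j/ → /z/, /w/ → /f/, giving /zafɔhp/.
Syllabifying with onset maximization leaves /h/, /p/ stranded (only a nasal (/m/, /n/, or /ŋ/) is licensed in coda position; onsets are limited to one consonant).
Inserting the epenthetic vowel yields /h/ → /hɔ/, /p/ → /pɔ/.

zafɔhɔpɔ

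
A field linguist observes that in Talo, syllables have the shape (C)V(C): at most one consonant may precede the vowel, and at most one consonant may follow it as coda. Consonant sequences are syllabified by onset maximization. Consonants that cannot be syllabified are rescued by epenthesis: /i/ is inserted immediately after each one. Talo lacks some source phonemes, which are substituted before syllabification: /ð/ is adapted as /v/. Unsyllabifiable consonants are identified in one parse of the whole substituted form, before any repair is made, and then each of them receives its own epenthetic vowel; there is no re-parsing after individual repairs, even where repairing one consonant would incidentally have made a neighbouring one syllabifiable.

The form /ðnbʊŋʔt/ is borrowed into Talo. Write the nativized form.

vinibʊŋʔiti

Substitution: /ð/ → /v/, giving /vnbʊŋʔt/.
Under (C)V(C), the unsyllabifiable consonants are /v/, /n/, /ʔ/, /t/ (at most one coda consonant is licensed; onsets are limited to one consonant).
Epenthesis after each stranded consonant: /v/ → /vi/, /n/ → /ni/, /ʔ/ → /ʔi/, /t/ → /ti/.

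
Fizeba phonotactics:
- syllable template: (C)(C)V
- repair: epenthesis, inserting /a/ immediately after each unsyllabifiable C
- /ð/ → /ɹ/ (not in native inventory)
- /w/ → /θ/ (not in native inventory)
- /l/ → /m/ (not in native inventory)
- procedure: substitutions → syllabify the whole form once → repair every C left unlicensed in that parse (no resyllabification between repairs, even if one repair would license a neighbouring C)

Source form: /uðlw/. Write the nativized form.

uɹamaθa

Substitution: /ð/ → /ɹ/, /l/ → /m/, /w/ → /θ/, giving /uɹmθ/.
Under (C)(C)V, the unsyllabifiable consonants are /ɹ/, /m/, /θ/ (no codas are permitted; onsets may contain at most 2 consonants).
Each unlicensed consonant becomes the onset of a new syllable: /ɹ/ → /ɹa/, /m/ → /ma/, /θ/ → /θa/.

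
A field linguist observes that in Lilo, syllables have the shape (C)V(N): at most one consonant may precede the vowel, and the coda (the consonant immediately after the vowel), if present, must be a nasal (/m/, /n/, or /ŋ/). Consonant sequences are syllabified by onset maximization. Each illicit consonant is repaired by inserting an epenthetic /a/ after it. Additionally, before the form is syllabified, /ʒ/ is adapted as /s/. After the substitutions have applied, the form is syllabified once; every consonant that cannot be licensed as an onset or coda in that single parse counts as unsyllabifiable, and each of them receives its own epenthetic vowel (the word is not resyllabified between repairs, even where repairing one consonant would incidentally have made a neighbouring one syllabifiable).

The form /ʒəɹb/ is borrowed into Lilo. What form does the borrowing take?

səɹaba

Substitution: /ʒ/ → /s/, giving /səɹb/.
Under (C)V(N), the unsyllabifiable consonants are /ɹ/, /b/ (only a nasal (/m/, /n/, or /ŋ/) is licensed in coda position; onsets are limited to one consonant).
Epenthesis after each stranded consonant: /ɹ/ → /ɹa/, /b/ → /ba/.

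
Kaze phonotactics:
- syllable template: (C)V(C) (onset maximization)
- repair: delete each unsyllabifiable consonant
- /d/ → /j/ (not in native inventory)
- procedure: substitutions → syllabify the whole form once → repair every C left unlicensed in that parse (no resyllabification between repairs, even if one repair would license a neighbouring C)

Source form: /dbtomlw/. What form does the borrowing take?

tom

Substitution: /d/ → /j/, giving /jbtomlw/.
Syllabifying with onset maximization leaves /j/, /b/, /l/, /w/ stranded (at most one coda consonant is licensed; onsets are limited to one consonant).
Deletion applies to /j/, /b/, /l/, /w/.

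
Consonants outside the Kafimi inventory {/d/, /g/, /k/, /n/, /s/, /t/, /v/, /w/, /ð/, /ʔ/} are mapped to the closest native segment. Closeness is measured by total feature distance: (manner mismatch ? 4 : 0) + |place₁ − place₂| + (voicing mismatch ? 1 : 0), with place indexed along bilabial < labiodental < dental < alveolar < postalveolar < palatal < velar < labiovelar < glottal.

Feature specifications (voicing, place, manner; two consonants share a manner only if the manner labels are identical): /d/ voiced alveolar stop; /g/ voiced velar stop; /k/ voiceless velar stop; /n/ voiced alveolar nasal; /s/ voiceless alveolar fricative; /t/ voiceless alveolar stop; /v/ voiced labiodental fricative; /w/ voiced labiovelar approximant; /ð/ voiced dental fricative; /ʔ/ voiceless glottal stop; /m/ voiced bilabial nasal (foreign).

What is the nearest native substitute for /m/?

n

/n/ is closest: same manner (nasal), place distance 3 (bilabial→alveolar), same voicing; total 3. Next closest is /v/ at distance 5.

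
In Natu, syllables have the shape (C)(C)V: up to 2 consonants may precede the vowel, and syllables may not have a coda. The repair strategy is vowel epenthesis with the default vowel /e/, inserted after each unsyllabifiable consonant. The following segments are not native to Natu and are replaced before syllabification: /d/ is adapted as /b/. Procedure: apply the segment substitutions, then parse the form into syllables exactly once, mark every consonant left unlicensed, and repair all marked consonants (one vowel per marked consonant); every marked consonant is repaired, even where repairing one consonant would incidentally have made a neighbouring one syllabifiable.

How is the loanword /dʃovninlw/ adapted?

bʃovninelewe

Substitution: /d/ → /b/, giving /bʃovninlw/.
Syllabifying with onset maximization leaves /n/, /l/, /w/ stranded (no codas are permitted; onsets may contain at most 2 consonants).
Each unlicensed consonant becomes the onset of a new syllable: /n/ → /ne/, /l/ → /le/, /w/ → /we/.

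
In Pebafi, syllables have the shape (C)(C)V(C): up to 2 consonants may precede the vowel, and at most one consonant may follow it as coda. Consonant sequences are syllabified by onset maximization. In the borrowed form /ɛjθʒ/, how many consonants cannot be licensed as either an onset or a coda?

The consonants /θ/, /ʒ/ cannot be parsed into a legal (C)(C)V(C) syllable (at most one coda consonant is licensed; onsets may contain at most 2 consonants).

2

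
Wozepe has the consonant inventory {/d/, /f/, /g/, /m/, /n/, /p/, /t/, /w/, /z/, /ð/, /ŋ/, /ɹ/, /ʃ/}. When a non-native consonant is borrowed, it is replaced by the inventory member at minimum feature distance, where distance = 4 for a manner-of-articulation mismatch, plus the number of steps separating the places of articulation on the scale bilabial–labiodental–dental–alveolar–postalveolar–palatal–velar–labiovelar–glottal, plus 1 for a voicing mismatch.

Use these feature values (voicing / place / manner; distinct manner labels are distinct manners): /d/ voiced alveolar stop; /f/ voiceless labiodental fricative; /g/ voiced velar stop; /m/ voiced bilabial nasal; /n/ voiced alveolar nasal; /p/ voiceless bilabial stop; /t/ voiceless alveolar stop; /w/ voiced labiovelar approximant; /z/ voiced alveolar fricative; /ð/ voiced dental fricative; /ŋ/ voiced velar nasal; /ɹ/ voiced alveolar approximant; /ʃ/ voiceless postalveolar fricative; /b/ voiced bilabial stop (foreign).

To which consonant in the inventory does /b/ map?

/p/ is closest: same manner (stop), place distance 0 (bilabial→bilabial), voicing differs (+1); total 1. Next closest is /d/ at distance 3.

p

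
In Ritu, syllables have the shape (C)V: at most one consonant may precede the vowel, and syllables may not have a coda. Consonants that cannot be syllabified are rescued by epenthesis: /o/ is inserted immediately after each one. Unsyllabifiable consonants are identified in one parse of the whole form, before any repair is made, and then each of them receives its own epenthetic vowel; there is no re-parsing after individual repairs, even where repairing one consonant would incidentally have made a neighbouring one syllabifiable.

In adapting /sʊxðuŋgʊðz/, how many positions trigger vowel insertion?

4

The unsyllabifiable consonants are /x/, /ŋ/, /ð/, /z/; each receives one epenthetic vowel.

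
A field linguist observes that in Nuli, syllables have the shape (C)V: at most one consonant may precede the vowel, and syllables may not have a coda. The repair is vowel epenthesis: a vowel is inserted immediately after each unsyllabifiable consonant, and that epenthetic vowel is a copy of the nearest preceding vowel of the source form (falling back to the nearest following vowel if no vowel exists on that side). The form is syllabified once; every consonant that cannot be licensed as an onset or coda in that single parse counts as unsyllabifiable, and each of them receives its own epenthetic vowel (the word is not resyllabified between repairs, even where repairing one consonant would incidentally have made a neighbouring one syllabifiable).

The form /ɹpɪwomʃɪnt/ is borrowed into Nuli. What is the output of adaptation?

Syllabifying with onset maximization leaves /ɹ/, /m/, /n/, /t/ stranded (no codas are permitted; onsets are limited to one consonant).
Epenthesis after each stranded consonant: /ɹ/ → /ɹɪ/, /m/ → /mo/, /n/ → /nɪ/, /t/ → /tɪ/.

ɹɪpɪwomoʃɪnɪtɪ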